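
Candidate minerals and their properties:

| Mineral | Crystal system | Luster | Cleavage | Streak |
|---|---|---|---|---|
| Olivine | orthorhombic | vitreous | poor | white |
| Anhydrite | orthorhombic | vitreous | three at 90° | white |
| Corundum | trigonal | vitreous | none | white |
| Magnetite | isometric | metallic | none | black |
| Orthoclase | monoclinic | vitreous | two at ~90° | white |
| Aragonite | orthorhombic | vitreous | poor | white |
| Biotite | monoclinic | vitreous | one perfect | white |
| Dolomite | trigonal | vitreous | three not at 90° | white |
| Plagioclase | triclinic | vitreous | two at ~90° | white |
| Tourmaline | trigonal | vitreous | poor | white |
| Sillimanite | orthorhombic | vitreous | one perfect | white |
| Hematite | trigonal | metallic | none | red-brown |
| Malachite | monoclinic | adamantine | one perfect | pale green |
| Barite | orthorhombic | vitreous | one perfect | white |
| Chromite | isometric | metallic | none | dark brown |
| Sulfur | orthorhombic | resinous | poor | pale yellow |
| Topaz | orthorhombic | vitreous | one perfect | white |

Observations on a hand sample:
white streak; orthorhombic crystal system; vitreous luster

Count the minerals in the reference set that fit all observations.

White streak eliminates Magnetite, Hematite, Malachite, Chromite, Sulfur.
Orthorhombic crystal system is inconsistent with Corundum, Orthoclase, Biotite, Dolomite, Plagioclase, Tourmaline.
Vitreous luster: all remaining candidates fit.
The minerals that satisfy all observations are Anhydrite, Aragonite, Barite, Olivine, Sillimanite, Topaz.
That is 6 minerals.

6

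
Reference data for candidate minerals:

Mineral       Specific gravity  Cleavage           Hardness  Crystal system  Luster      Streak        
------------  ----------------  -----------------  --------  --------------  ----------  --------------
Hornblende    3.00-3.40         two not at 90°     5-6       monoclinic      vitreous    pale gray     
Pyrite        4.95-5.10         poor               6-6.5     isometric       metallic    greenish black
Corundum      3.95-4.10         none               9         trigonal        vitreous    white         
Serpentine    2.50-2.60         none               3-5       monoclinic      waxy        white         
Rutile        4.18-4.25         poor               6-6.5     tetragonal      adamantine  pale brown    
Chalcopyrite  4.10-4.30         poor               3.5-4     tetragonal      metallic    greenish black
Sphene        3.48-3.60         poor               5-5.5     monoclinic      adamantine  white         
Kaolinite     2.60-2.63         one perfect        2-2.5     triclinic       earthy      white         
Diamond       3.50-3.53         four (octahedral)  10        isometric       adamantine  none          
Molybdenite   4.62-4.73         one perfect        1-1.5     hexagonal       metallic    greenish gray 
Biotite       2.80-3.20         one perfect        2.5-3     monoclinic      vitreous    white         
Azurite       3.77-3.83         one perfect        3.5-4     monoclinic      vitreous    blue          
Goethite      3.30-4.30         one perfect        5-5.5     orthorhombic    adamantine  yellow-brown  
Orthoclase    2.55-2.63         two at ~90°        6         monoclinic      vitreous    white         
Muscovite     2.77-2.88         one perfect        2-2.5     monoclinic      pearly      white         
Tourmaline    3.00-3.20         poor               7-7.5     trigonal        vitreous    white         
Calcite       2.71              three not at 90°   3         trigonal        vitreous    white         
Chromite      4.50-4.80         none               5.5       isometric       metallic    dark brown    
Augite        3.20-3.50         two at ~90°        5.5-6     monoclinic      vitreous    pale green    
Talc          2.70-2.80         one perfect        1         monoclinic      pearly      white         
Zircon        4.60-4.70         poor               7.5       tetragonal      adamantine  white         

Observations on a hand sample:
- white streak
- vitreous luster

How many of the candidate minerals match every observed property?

White streak — leaves Corundum, Serpentine, Sphene, Kaolinite, Biotite, Orthoclase, Muscovite, Tourmaline, Calcite, Talc, Zircon.
Vitreous luster — only Corundum, Biotite, Orthoclase, Tourmaline, Calcite remain.
Remaining candidates: Biotite, Calcite, Corundum, Orthoclase, Tourmaline.
That is 5 minerals.

5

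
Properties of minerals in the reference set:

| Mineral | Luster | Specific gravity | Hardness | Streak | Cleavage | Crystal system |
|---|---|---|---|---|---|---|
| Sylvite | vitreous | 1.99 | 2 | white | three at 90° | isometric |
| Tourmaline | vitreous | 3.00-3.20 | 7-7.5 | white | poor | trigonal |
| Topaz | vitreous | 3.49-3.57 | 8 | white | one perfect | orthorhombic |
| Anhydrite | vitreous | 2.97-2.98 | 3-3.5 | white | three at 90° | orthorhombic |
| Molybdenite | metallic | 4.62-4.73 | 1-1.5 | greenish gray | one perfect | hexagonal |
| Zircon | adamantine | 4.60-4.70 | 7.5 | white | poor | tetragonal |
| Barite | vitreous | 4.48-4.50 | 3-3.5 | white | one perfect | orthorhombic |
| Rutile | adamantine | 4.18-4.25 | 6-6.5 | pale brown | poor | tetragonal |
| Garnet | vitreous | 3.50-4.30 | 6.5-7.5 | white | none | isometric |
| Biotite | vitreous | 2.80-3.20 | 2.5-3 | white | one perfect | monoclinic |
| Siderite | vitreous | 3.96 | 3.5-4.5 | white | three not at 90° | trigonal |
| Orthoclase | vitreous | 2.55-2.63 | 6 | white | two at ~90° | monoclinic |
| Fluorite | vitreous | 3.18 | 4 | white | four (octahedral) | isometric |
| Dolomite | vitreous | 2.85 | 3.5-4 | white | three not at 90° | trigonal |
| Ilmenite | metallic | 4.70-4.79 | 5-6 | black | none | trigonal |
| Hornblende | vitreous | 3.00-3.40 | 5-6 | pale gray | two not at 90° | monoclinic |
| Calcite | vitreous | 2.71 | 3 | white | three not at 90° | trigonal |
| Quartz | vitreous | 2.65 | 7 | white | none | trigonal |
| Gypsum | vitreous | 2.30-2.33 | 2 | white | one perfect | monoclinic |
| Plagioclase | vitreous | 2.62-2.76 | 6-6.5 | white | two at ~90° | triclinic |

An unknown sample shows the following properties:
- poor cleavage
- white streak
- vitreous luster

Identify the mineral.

Tourmaline

Poor cleavage — narrows the field to Tourmaline, Zircon, Rutile.
White streak is inconsistent with Rutile.
Vitreous luster eliminates Zircon.
Tourmaline is the sole remaining match.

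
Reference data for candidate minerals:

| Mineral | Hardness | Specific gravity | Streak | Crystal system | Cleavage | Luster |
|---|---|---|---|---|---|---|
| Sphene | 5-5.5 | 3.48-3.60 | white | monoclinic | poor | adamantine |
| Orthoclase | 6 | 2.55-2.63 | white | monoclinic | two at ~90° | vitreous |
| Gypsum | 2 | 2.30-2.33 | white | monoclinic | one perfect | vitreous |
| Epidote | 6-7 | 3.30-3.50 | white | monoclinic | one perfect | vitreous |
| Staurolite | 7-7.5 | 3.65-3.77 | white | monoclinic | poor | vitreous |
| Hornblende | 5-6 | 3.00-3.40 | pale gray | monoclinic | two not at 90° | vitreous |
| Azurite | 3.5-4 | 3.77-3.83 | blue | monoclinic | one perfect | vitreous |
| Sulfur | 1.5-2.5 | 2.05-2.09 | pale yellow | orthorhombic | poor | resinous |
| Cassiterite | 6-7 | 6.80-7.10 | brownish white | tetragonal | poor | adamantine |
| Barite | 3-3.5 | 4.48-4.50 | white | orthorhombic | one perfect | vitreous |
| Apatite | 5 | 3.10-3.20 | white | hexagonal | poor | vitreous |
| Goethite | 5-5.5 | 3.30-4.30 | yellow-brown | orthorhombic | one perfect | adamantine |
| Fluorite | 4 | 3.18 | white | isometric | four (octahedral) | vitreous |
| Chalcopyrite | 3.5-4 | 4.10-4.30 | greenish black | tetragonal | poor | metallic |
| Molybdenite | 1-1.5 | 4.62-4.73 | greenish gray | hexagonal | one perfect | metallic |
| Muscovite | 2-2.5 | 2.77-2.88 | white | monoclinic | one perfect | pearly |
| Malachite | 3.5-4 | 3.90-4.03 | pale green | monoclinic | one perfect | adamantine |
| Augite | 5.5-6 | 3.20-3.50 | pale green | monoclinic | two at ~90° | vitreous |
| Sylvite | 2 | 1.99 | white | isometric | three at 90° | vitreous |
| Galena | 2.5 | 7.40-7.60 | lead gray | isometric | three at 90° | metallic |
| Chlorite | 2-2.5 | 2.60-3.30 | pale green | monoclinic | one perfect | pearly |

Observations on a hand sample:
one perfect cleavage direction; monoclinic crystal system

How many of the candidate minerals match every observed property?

6

One perfect cleavage direction — only Gypsum, Epidote, Azurite, Barite, Goethite, Molybdenite, Muscovite, Malachite, Chlorite remain.
Monoclinic crystal system is inconsistent with Barite, Goethite, Molybdenite.
The minerals that satisfy all observations are Azurite, Chlorite, Epidote, Gypsum, Malachite, Muscovite.
That is 6 minerals.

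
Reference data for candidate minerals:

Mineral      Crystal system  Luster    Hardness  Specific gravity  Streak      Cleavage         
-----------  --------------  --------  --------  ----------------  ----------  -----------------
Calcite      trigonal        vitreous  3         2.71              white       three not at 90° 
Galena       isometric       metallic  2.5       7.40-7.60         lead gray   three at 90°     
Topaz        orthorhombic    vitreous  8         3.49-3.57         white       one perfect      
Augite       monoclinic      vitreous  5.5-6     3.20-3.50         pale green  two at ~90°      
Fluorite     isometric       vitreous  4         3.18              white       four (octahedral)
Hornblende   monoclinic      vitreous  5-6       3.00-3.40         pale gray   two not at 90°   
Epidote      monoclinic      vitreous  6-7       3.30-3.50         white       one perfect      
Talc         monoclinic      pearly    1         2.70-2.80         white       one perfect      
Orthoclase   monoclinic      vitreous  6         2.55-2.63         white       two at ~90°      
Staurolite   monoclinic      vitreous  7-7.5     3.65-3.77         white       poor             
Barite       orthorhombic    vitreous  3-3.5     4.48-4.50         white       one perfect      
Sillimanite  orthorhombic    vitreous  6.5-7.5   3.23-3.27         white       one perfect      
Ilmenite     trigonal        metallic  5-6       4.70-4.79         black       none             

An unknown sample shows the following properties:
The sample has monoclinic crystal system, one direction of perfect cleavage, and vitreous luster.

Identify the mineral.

Monoclinic crystal system — only Augite, Hornblende, Epidote, Talc, Orthoclase, Staurolite remain.
One direction of perfect cleavage — leaves Epidote, Talc.
Vitreous luster excludes Talc.
The only mineral consistent with every observation is Epidote.

Epidote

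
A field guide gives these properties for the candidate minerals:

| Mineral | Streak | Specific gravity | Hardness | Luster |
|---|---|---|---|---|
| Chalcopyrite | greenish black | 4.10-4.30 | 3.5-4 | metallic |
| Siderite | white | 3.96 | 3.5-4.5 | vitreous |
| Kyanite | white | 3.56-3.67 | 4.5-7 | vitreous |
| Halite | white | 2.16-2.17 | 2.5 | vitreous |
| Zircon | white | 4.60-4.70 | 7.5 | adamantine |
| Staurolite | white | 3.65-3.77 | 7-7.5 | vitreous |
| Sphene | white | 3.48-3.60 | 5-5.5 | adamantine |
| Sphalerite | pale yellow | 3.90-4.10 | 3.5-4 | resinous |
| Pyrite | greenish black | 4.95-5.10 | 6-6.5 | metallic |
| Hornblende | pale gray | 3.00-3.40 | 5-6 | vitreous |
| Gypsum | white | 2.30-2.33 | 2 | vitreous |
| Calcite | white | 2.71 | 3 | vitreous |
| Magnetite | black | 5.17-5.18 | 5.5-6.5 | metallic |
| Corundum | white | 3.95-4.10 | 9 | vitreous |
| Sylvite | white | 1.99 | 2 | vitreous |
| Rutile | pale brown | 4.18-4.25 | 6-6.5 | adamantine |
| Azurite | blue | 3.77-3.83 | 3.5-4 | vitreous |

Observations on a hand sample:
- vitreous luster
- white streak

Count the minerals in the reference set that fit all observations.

Vitreous luster — leaves Siderite, Kyanite, Halite, Staurolite, Hornblende, Gypsum, Calcite, Corundum, Sylvite, Azurite.
White streak eliminates Hornblende, Azurite.
Remaining candidates: Calcite, Corundum, Gypsum, Halite, Kyanite, Siderite, Staurolite, Sylvite.
That is 8 minerals.

8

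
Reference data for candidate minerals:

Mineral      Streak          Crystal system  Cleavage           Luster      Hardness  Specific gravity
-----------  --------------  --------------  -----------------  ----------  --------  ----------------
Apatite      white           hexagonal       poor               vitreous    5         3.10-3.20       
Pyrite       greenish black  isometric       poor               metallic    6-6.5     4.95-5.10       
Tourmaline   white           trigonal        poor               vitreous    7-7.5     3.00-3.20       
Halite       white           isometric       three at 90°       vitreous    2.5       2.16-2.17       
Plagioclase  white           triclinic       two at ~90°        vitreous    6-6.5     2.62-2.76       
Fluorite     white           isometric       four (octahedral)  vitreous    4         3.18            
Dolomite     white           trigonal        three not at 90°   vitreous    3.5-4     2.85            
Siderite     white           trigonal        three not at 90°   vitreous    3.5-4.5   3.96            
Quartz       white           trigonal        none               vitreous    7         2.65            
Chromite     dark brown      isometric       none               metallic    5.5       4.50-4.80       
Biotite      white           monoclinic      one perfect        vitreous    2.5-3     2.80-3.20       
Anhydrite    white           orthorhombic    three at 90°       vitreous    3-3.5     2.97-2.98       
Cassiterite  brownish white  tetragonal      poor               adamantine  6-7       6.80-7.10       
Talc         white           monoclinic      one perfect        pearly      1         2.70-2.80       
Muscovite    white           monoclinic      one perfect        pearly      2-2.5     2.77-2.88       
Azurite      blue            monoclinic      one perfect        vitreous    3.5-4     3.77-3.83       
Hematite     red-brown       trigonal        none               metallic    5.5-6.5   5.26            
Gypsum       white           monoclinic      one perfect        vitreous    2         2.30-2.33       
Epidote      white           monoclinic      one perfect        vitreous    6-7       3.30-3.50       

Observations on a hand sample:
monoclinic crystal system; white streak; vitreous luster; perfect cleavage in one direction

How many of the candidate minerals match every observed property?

Monoclinic crystal system — Biotite, Talc, Muscovite, Azurite, Gypsum, Epidote remain.
White streak rules out Azurite.
Vitreous luster is inconsistent with Talc, Muscovite.
Perfect cleavage in one direction — every remaining candidate is consistent.
The minerals that satisfy all observations are Biotite, Epidote, Gypsum.
That is 3 minerals.

3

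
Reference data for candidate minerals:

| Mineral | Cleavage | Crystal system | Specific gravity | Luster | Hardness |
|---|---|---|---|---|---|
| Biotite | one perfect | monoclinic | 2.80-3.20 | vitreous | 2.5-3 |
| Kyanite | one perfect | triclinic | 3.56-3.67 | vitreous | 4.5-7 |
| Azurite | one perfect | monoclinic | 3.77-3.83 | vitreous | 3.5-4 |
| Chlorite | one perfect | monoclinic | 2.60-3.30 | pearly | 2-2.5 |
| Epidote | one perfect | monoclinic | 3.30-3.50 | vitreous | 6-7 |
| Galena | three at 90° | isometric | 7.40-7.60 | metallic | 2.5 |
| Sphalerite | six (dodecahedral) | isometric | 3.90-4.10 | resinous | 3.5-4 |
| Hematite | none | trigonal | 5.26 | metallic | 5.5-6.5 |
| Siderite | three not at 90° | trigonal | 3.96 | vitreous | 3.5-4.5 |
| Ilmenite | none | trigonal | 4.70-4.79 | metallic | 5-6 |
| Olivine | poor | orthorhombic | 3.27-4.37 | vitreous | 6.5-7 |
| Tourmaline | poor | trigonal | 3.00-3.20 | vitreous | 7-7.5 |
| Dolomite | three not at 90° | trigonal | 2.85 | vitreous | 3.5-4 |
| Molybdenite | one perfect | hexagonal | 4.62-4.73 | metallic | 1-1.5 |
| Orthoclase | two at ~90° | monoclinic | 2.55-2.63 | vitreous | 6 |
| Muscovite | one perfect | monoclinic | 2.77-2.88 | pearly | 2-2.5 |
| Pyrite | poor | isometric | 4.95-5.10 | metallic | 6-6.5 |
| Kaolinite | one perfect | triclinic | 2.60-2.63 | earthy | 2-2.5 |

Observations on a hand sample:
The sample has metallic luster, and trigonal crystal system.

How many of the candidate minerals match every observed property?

Metallic luster: Galena, Hematite, Ilmenite, Molybdenite, Pyrite remain.
Trigonal crystal system: leaves Hematite, Ilmenite.
Consistent with every observation: Hematite, Ilmenite.
That is 2 minerals.

2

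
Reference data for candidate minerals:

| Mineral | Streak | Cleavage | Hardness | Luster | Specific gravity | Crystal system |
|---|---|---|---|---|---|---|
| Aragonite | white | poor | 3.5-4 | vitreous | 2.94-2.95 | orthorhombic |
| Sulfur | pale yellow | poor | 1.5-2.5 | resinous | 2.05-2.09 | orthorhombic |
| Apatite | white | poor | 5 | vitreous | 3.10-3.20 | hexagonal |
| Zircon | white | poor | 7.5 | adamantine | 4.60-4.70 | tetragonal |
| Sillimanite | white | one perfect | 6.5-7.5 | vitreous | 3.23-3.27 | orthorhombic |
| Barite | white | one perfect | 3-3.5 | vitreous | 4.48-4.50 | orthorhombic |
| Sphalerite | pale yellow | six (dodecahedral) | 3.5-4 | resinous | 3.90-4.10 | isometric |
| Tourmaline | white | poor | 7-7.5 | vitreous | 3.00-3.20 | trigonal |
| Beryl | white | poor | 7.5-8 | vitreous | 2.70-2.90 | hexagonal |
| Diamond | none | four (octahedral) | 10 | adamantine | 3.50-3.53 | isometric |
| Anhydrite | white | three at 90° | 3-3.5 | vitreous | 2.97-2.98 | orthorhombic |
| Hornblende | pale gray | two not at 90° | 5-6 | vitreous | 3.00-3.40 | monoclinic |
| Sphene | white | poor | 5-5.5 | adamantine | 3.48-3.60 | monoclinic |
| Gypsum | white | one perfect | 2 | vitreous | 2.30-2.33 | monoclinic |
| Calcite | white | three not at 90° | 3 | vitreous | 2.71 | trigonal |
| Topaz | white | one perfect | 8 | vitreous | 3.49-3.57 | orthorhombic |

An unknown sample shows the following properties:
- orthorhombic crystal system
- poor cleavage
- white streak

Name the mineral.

Orthorhombic crystal system — Aragonite, Sulfur, Sillimanite, Barite, Anhydrite, Topaz remain.
Poor cleavage — Aragonite, Sulfur remain.
White streak is inconsistent with Sulfur.
The only mineral consistent with every observation is Aragonite.

Aragonite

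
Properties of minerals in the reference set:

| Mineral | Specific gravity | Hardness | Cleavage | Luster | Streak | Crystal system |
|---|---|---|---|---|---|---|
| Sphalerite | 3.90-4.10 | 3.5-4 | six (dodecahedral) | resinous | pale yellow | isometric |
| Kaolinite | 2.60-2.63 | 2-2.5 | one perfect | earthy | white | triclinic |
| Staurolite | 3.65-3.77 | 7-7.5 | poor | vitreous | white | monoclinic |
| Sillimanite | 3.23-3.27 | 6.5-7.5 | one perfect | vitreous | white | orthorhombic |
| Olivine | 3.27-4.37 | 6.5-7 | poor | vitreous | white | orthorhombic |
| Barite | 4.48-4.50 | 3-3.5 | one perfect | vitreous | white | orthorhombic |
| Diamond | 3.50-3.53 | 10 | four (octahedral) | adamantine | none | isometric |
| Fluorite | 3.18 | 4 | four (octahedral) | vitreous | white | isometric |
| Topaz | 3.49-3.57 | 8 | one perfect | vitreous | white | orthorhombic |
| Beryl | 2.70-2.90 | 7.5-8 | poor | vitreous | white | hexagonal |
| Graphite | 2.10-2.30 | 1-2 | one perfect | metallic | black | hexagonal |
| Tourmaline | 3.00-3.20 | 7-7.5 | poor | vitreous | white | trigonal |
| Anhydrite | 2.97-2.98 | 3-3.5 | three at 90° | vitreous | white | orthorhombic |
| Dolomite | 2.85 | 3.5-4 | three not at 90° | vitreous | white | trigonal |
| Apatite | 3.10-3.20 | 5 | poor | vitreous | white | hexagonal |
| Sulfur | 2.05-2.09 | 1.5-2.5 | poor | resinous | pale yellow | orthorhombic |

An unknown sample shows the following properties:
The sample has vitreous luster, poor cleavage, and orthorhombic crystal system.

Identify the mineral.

Vitreous luster rules out Sphalerite, Kaolinite, Diamond, Graphite, Sulfur.
Poor cleavage — leaves Staurolite, Olivine, Beryl, Tourmaline, Apatite.
Orthorhombic crystal system — Olivine remains.
Only Olivine satisfies all observations.

Olivine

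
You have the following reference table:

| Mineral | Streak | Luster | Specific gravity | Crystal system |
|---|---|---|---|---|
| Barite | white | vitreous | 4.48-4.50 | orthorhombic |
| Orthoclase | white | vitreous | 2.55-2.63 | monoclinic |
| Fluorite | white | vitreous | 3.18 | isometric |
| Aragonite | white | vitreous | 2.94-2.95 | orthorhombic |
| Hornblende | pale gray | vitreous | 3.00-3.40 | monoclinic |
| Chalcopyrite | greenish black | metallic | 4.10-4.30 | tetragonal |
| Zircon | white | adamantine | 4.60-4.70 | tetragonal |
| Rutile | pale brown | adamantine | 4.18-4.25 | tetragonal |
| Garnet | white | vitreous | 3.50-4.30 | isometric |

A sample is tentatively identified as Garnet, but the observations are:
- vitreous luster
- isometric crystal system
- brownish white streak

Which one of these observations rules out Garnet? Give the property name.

streak

Vitreous luster: Garnet has vitreous luster — matches.
Isometric crystal system: Garnet has isometric system — matches.
Brownish white streak: Garnet has white streak — does not match.
The streak is the one property that does not fit.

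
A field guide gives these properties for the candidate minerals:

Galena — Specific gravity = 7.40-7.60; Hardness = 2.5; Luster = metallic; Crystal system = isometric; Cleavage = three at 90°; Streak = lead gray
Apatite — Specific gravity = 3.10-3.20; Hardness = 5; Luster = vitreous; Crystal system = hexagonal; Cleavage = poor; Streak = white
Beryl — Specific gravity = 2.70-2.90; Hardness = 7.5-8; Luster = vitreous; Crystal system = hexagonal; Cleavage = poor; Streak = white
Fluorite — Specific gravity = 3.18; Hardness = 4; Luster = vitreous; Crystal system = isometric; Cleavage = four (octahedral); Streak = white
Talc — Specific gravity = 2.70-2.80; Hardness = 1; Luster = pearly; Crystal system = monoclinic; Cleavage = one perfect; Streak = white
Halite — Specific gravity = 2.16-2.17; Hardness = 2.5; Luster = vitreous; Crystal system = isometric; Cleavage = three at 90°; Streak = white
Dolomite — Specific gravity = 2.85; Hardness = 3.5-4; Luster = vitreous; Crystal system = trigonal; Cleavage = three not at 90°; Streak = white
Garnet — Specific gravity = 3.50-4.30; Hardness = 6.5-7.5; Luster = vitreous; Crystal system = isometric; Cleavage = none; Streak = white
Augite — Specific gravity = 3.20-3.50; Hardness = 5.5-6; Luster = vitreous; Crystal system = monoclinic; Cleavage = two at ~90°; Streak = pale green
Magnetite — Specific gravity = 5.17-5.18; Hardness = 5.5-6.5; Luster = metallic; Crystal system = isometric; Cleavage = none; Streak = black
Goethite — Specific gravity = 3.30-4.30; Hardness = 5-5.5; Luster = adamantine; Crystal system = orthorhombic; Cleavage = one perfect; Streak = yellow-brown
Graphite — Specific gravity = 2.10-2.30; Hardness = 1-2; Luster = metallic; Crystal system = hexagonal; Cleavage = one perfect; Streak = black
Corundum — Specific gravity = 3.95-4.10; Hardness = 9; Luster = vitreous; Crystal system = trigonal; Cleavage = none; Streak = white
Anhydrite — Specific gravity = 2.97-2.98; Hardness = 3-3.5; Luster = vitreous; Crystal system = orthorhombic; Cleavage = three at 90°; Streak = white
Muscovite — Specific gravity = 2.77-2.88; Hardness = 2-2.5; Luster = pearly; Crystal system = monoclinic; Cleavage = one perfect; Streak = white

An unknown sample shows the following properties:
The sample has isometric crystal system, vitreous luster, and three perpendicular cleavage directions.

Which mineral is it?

Halite

Isometric crystal system — only Galena, Fluorite, Halite, Garnet, Magnetite remain.
Vitreous luster eliminates Galena, Magnetite.
Three perpendicular cleavage directions — leaves Halite.
Only Halite satisfies all observations.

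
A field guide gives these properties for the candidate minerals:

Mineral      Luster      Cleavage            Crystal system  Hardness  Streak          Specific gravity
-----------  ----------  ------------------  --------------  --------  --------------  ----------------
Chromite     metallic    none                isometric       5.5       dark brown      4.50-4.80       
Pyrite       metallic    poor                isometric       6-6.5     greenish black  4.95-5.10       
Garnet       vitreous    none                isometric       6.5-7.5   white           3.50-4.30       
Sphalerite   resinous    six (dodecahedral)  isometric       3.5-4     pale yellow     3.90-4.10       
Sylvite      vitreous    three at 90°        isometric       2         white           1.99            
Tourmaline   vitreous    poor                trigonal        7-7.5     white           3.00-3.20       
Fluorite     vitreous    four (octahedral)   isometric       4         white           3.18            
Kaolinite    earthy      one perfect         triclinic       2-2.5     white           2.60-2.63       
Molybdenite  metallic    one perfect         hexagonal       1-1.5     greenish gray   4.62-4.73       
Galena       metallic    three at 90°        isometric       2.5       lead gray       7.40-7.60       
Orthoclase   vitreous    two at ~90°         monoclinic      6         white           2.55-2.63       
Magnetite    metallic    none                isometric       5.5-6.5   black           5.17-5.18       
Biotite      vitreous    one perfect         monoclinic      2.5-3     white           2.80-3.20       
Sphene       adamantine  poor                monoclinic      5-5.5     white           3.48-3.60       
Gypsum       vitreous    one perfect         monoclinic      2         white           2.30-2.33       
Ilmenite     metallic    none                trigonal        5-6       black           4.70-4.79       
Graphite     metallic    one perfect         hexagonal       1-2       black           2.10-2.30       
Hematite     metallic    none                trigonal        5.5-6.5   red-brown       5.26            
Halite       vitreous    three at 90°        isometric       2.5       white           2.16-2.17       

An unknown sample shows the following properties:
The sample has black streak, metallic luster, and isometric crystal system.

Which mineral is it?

Black streak: only Magnetite, Ilmenite, Graphite remain.
Metallic luster: consistent with all remaining minerals.
Isometric crystal system: narrows the field to Magnetite.
The only mineral consistent with every observation is Magnetite.

Magnetite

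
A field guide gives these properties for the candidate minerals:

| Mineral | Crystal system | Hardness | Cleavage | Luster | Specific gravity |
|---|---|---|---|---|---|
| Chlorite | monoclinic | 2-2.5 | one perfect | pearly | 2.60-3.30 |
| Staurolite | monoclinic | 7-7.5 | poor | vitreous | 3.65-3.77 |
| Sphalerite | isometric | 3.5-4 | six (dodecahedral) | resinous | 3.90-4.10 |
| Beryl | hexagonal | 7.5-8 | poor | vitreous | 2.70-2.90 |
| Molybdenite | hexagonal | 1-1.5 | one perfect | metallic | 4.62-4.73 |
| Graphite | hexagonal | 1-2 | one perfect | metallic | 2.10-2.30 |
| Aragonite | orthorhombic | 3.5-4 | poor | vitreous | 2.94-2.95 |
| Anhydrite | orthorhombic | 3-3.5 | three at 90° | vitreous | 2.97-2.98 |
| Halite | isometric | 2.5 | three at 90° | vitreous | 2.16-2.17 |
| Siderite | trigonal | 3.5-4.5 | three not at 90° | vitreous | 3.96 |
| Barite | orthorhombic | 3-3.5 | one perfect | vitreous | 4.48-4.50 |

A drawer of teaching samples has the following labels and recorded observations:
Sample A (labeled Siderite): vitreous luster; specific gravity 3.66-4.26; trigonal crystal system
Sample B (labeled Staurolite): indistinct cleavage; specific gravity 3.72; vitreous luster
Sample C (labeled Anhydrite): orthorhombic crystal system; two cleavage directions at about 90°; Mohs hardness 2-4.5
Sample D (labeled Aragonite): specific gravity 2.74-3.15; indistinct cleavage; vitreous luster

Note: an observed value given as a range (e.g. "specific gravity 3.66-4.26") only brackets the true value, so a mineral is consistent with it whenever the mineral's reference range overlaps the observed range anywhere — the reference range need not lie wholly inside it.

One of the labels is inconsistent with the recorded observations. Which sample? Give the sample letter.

Sample A: observations are consistent with Siderite.
Sample B: observations are consistent with Staurolite.
Sample C: Anhydrite has cleavage three at 90°, but the record shows two cleavage directions at about 90° — this label is wrong.
Sample D: observations are consistent with Aragonite.
Only sample C is inconsistent with its label.

C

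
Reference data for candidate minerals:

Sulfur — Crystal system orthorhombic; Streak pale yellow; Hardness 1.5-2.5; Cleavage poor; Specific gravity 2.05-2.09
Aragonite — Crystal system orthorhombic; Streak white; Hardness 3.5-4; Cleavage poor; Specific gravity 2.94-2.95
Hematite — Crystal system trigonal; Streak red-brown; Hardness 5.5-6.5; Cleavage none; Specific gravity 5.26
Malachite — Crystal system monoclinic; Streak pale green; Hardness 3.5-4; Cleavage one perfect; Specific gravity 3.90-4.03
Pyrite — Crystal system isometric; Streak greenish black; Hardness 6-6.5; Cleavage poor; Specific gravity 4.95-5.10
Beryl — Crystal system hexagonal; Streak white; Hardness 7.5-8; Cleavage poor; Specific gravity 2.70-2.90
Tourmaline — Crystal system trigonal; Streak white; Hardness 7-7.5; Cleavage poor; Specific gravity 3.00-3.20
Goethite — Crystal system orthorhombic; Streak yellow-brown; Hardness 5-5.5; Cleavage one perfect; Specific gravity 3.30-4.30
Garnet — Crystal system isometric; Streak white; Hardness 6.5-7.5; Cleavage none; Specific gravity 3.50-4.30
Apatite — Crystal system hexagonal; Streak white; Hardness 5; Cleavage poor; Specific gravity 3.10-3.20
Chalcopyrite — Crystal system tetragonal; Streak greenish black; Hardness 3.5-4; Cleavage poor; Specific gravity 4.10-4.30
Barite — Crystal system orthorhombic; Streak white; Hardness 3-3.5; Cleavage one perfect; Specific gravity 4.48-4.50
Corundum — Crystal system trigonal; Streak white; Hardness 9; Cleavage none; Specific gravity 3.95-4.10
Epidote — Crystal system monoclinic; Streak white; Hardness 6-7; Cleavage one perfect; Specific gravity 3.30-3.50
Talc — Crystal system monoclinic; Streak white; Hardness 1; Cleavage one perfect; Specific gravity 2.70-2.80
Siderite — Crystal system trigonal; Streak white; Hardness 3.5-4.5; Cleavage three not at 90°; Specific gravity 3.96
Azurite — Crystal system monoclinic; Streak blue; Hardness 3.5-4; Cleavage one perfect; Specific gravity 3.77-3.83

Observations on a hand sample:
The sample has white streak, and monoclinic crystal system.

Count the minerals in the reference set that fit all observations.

2

White streak: leaves Aragonite, Beryl, Tourmaline, Garnet, Apatite, Barite, Corundum, Epidote, Talc, Siderite.
Monoclinic crystal system: narrows the field to Epidote, Talc.
The minerals that satisfy all observations are Epidote, Talc.
That is 2 minerals.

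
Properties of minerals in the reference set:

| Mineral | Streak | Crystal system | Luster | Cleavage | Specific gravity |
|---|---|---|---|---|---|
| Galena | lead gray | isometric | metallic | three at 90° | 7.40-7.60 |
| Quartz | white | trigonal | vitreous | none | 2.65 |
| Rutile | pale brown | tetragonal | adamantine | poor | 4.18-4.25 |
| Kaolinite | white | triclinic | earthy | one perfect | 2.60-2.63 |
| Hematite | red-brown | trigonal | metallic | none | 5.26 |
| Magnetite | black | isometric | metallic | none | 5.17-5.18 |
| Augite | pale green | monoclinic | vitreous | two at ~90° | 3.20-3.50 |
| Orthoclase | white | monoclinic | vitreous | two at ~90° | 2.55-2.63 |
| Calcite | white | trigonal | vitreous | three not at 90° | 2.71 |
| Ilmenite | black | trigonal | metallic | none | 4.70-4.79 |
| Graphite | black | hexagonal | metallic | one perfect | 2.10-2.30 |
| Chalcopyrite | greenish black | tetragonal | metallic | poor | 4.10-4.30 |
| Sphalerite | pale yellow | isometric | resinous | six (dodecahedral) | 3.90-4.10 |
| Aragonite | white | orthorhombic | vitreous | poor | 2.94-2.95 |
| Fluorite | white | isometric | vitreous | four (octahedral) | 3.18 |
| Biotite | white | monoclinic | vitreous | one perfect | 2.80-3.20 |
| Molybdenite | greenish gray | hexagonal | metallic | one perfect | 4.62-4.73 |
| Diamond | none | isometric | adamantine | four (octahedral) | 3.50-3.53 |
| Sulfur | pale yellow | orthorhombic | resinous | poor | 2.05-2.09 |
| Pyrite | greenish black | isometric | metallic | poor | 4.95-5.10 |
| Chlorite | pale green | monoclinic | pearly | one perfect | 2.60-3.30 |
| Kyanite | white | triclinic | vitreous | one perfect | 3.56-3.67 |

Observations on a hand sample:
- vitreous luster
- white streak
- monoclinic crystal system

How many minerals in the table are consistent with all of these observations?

2

Vitreous luster: only Quartz, Augite, Orthoclase, Calcite, Aragonite, Fluorite, Biotite, Kyanite remain.
White streak eliminates Augite.
Monoclinic crystal system: only Orthoclase, Biotite remain.
Consistent with every observation: Biotite, Orthoclase.
That is 2 minerals.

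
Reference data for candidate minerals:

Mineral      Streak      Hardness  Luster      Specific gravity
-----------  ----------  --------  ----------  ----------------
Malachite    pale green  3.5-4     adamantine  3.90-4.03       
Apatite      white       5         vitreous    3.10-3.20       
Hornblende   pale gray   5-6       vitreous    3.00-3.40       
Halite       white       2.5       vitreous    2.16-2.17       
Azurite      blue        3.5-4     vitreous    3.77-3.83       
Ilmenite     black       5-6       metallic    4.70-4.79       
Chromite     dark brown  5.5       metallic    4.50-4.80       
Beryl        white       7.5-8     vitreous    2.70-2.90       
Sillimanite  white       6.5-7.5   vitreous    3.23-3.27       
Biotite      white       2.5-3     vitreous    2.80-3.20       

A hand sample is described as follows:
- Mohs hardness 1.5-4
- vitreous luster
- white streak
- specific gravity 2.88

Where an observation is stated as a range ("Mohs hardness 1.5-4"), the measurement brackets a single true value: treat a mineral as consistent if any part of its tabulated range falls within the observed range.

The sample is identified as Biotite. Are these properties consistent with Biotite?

Consistent

Mohs hardness 1.5-4 — is consistent with Biotite (hardness 2.5-3).
Vitreous luster — is consistent with Biotite (vitreous luster).
White streak — is consistent with Biotite (white streak).
Specific gravity 2.88 — is consistent with Biotite (SG 2.80-3.20).
All observations are consistent with the tabulated values for Biotite.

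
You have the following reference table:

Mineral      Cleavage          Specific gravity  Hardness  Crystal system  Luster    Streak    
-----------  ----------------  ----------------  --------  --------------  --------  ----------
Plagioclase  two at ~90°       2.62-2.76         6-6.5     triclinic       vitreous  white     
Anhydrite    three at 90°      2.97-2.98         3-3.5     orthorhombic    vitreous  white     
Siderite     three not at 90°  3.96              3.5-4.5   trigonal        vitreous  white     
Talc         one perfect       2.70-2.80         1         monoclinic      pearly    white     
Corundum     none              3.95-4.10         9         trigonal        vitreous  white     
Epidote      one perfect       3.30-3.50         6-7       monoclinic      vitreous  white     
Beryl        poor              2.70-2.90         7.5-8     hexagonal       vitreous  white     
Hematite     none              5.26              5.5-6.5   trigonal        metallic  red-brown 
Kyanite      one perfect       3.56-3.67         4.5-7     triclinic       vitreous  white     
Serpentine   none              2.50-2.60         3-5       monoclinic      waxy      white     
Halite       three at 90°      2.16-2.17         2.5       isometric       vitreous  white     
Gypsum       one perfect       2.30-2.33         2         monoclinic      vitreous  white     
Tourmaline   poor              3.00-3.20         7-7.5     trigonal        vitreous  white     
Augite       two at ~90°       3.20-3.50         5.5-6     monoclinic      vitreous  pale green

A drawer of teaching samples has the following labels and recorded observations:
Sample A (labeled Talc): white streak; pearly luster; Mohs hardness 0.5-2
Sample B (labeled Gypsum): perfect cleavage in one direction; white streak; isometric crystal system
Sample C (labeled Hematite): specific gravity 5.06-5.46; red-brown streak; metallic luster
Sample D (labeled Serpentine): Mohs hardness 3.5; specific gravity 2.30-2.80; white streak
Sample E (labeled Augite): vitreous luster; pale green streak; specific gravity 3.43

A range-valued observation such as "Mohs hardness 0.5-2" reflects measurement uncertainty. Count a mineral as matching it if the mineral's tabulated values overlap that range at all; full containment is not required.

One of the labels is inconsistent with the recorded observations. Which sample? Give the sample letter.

B

Sample A: observations are consistent with Talc.
Sample B: Gypsum has monoclinic system, but the record shows isometric crystal system — this label is wrong.
Sample C: observations are consistent with Hematite.
Sample D: observations are consistent with Serpentine.
Sample E: observations are consistent with Augite.
Only sample B is inconsistent with its label.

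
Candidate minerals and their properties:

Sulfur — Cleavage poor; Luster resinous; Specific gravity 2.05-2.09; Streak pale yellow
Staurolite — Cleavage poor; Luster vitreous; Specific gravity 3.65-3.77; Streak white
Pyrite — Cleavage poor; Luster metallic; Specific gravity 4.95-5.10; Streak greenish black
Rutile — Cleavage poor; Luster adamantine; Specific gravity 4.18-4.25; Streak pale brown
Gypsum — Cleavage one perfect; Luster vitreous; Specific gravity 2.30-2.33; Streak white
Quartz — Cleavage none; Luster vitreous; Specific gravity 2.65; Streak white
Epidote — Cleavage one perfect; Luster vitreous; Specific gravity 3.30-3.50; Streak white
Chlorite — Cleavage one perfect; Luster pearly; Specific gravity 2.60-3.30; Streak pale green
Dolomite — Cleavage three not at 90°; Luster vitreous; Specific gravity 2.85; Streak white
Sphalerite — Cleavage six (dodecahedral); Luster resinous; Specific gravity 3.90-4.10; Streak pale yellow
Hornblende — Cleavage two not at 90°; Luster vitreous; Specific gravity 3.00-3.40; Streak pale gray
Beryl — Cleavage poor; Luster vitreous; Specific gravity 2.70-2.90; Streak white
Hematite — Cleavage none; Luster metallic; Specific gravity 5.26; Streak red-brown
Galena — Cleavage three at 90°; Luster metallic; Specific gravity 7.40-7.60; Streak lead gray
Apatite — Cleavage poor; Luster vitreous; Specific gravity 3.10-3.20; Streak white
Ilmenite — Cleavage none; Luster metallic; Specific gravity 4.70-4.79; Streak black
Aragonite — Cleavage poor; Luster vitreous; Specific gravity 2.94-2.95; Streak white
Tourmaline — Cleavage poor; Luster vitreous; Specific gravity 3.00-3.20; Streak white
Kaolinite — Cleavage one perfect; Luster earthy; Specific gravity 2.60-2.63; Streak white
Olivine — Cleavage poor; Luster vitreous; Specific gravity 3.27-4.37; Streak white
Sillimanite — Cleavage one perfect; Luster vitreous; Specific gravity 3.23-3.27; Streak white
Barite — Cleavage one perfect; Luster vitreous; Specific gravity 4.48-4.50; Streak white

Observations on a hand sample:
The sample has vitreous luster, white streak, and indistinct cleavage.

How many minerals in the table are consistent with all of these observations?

6

Vitreous luster: Staurolite, Gypsum, Quartz, Epidote, Dolomite, Hornblende, Beryl, Apatite, Aragonite, Tourmaline, Olivine, Sillimanite, Barite remain.
White streak excludes Hornblende.
Indistinct cleavage rules out Gypsum, Quartz, Epidote, Dolomite, Sillimanite, Barite.
The minerals that satisfy all observations are Apatite, Aragonite, Beryl, Olivine, Staurolite, Tourmaline.
That is 6 minerals.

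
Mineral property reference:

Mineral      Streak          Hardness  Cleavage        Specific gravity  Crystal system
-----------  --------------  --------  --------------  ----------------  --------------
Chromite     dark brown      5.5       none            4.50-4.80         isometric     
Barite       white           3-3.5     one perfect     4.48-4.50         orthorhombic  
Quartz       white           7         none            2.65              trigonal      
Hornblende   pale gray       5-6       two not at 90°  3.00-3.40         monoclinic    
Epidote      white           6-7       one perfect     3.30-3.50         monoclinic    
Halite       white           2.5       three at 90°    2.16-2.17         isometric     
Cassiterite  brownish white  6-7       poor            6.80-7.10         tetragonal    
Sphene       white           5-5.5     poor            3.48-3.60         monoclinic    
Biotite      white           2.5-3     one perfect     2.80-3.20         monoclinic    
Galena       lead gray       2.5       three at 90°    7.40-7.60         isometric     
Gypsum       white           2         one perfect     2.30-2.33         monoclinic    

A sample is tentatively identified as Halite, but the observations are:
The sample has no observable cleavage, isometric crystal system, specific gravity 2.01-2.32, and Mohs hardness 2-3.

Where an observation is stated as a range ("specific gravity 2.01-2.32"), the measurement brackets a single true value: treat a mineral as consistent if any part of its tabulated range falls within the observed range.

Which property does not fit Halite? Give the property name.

No observable cleavage: Halite has cleavage three at 90° — does not match.
Isometric crystal system: Halite has isometric system — matches.
Specific gravity 2.01-2.32: Halite has SG 2.16-2.17 — matches.
Mohs hardness 2-3: Halite has hardness 2.5 — matches.
The cleavage is the one property that does not fit.

cleavage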